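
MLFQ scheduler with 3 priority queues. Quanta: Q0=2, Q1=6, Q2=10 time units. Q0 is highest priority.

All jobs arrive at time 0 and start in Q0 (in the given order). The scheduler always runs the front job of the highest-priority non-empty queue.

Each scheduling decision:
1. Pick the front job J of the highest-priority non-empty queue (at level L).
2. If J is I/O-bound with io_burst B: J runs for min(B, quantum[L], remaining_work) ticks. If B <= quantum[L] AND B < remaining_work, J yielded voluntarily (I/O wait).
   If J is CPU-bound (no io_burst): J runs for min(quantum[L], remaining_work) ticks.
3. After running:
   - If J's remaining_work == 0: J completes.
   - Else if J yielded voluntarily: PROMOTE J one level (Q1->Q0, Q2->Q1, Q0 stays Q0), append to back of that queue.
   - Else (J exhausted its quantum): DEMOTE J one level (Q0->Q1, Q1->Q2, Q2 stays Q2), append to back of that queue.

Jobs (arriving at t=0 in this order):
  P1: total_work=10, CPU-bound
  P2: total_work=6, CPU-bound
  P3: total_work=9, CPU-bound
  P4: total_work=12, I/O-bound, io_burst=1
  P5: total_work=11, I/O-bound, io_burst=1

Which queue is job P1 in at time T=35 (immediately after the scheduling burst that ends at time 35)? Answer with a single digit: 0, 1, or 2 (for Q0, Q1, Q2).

Answer: 2

Derivation:
t=0-2: P1@Q0 runs 2, rem=8, quantum used, demote→Q1. Q0=[P2,P3,P4,P5] Q1=[P1] Q2=[]
t=2-4: P2@Q0 runs 2, rem=4, quantum used, demote→Q1. Q0=[P3,P4,P5] Q1=[P1,P2] Q2=[]
t=4-6: P3@Q0 runs 2, rem=7, quantum used, demote→Q1. Q0=[P4,P5] Q1=[P1,P2,P3] Q2=[]
t=6-7: P4@Q0 runs 1, rem=11, I/O yield, promote→Q0. Q0=[P5,P4] Q1=[P1,P2,P3] Q2=[]
t=7-8: P5@Q0 runs 1, rem=10, I/O yield, promote→Q0. Q0=[P4,P5] Q1=[P1,P2,P3] Q2=[]
t=8-9: P4@Q0 runs 1, rem=10, I/O yield, promote→Q0. Q0=[P5,P4] Q1=[P1,P2,P3] Q2=[]
t=9-10: P5@Q0 runs 1, rem=9, I/O yield, promote→Q0. Q0=[P4,P5] Q1=[P1,P2,P3] Q2=[]
t=10-11: P4@Q0 runs 1, rem=9, I/O yield, promote→Q0. Q0=[P5,P4] Q1=[P1,P2,P3] Q2=[]
t=11-12: P5@Q0 runs 1, rem=8, I/O yield, promote→Q0. Q0=[P4,P5] Q1=[P1,P2,P3] Q2=[]
t=12-13: P4@Q0 runs 1, rem=8, I/O yield, promote→Q0. Q0=[P5,P4] Q1=[P1,P2,P3] Q2=[]
t=13-14: P5@Q0 runs 1, rem=7, I/O yield, promote→Q0. Q0=[P4,P5] Q1=[P1,P2,P3] Q2=[]
t=14-15: P4@Q0 runs 1, rem=7, I/O yield, promote→Q0. Q0=[P5,P4] Q1=[P1,P2,P3] Q2=[]
t=15-16: P5@Q0 runs 1, rem=6, I/O yield, promote→Q0. Q0=[P4,P5] Q1=[P1,P2,P3] Q2=[]
t=16-17: P4@Q0 runs 1, rem=6, I/O yield, promote→Q0. Q0=[P5,P4] Q1=[P1,P2,P3] Q2=[]
t=17-18: P5@Q0 runs 1, rem=5, I/O yield, promote→Q0. Q0=[P4,P5] Q1=[P1,P2,P3] Q2=[]
t=18-19: P4@Q0 runs 1, rem=5, I/O yield, promote→Q0. Q0=[P5,P4] Q1=[P1,P2,P3] Q2=[]
t=19-20: P5@Q0 runs 1, rem=4, I/O yield, promote→Q0. Q0=[P4,P5] Q1=[P1,P2,P3] Q2=[]
t=20-21: P4@Q0 runs 1, rem=4, I/O yield, promote→Q0. Q0=[P5,P4] Q1=[P1,P2,P3] Q2=[]
t=21-22: P5@Q0 runs 1, rem=3, I/O yield, promote→Q0. Q0=[P4,P5] Q1=[P1,P2,P3] Q2=[]
t=22-23: P4@Q0 runs 1, rem=3, I/O yield, promote→Q0. Q0=[P5,P4] Q1=[P1,P2,P3] Q2=[]
t=23-24: P5@Q0 runs 1, rem=2, I/O yield, promote→Q0. Q0=[P4,P5] Q1=[P1,P2,P3] Q2=[]
t=24-25: P4@Q0 runs 1, rem=2, I/O yield, promote→Q0. Q0=[P5,P4] Q1=[P1,P2,P3] Q2=[]
t=25-26: P5@Q0 runs 1, rem=1, I/O yield, promote→Q0. Q0=[P4,P5] Q1=[P1,P2,P3] Q2=[]
t=26-27: P4@Q0 runs 1, rem=1, I/O yield, promote→Q0. Q0=[P5,P4] Q1=[P1,P2,P3] Q2=[]
t=27-28: P5@Q0 runs 1, rem=0, completes. Q0=[P4] Q1=[P1,P2,P3] Q2=[]
t=28-29: P4@Q0 runs 1, rem=0, completes. Q0=[] Q1=[P1,P2,P3] Q2=[]
t=29-35: P1@Q1 runs 6, rem=2, quantum used, demote→Q2. Q0=[] Q1=[P2,P3] Q2=[P1]
t=35-39: P2@Q1 runs 4, rem=0, completes. Q0=[] Q1=[P3] Q2=[P1]
t=39-45: P3@Q1 runs 6, rem=1, quantum used, demote→Q2. Q0=[] Q1=[] Q2=[P1,P3]
t=45-47: P1@Q2 runs 2, rem=0, completes. Q0=[] Q1=[] Q2=[P3]
t=47-48: P3@Q2 runs 1, rem=0, completes. Q0=[] Q1=[] Q2=[]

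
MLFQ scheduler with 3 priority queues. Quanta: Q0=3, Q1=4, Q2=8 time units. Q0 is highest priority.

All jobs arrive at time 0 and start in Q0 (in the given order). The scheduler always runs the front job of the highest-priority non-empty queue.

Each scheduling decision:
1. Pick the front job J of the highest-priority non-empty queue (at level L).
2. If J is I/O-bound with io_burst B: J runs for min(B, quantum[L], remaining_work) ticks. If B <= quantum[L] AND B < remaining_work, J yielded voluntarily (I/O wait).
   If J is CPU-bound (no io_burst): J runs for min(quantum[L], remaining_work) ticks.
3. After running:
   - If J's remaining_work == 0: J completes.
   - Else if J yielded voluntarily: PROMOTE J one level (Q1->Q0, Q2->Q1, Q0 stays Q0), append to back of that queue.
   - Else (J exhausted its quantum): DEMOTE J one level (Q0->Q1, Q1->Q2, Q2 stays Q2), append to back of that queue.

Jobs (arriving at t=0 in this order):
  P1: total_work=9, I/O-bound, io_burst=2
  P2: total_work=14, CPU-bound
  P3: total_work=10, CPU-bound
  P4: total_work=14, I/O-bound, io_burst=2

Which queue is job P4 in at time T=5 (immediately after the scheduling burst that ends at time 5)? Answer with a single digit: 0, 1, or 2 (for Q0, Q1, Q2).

Answer: 0

Derivation:
t=0-2: P1@Q0 runs 2, rem=7, I/O yield, promote→Q0. Q0=[P2,P3,P4,P1] Q1=[] Q2=[]
t=2-5: P2@Q0 runs 3, rem=11, quantum used, demote→Q1. Q0=[P3,P4,P1] Q1=[P2] Q2=[]
t=5-8: P3@Q0 runs 3, rem=7, quantum used, demote→Q1. Q0=[P4,P1] Q1=[P2,P3] Q2=[]
t=8-10: P4@Q0 runs 2, rem=12, I/O yield, promote→Q0. Q0=[P1,P4] Q1=[P2,P3] Q2=[]
t=10-12: P1@Q0 runs 2, rem=5, I/O yield, promote→Q0. Q0=[P4,P1] Q1=[P2,P3] Q2=[]
t=12-14: P4@Q0 runs 2, rem=10, I/O yield, promote→Q0. Q0=[P1,P4] Q1=[P2,P3] Q2=[]
t=14-16: P1@Q0 runs 2, rem=3, I/O yield, promote→Q0. Q0=[P4,P1] Q1=[P2,P3] Q2=[]
t=16-18: P4@Q0 runs 2, rem=8, I/O yield, promote→Q0. Q0=[P1,P4] Q1=[P2,P3] Q2=[]
t=18-20: P1@Q0 runs 2, rem=1, I/O yield, promote→Q0. Q0=[P4,P1] Q1=[P2,P3] Q2=[]
t=20-22: P4@Q0 runs 2, rem=6, I/O yield, promote→Q0. Q0=[P1,P4] Q1=[P2,P3] Q2=[]
t=22-23: P1@Q0 runs 1, rem=0, completes. Q0=[P4] Q1=[P2,P3] Q2=[]
t=23-25: P4@Q0 runs 2, rem=4, I/O yield, promote→Q0. Q0=[P4] Q1=[P2,P3] Q2=[]
t=25-27: P4@Q0 runs 2, rem=2, I/O yield, promote→Q0. Q0=[P4] Q1=[P2,P3] Q2=[]
t=27-29: P4@Q0 runs 2, rem=0, completes. Q0=[] Q1=[P2,P3] Q2=[]
t=29-33: P2@Q1 runs 4, rem=7, quantum used, demote→Q2. Q0=[] Q1=[P3] Q2=[P2]
t=33-37: P3@Q1 runs 4, rem=3, quantum used, demote→Q2. Q0=[] Q1=[] Q2=[P2,P3]
t=37-44: P2@Q2 runs 7, rem=0, completes. Q0=[] Q1=[] Q2=[P3]
t=44-47: P3@Q2 runs 3, rem=0, completes. Q0=[] Q1=[] Q2=[]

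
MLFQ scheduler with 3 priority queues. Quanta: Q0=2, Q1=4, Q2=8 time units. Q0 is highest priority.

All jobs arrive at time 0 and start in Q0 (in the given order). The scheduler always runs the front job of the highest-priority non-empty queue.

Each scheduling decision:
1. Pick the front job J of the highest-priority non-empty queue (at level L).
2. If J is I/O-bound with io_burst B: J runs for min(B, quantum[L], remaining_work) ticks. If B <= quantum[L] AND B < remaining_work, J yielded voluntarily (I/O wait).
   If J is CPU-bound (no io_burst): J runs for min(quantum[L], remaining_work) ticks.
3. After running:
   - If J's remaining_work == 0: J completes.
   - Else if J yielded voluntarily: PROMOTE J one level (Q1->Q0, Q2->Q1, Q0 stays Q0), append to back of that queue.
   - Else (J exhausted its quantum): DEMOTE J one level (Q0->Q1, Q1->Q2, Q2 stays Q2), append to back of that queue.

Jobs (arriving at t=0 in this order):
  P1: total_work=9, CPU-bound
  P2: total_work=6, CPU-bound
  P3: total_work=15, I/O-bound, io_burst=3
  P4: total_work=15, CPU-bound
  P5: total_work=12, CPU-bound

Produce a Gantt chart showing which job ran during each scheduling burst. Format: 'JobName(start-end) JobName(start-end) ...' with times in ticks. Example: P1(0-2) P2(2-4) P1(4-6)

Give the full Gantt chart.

t=0-2: P1@Q0 runs 2, rem=7, quantum used, demote→Q1. Q0=[P2,P3,P4,P5] Q1=[P1] Q2=[]
t=2-4: P2@Q0 runs 2, rem=4, quantum used, demote→Q1. Q0=[P3,P4,P5] Q1=[P1,P2] Q2=[]
t=4-6: P3@Q0 runs 2, rem=13, quantum used, demote→Q1. Q0=[P4,P5] Q1=[P1,P2,P3] Q2=[]
t=6-8: P4@Q0 runs 2, rem=13, quantum used, demote→Q1. Q0=[P5] Q1=[P1,P2,P3,P4] Q2=[]
t=8-10: P5@Q0 runs 2, rem=10, quantum used, demote→Q1. Q0=[] Q1=[P1,P2,P3,P4,P5] Q2=[]
t=10-14: P1@Q1 runs 4, rem=3, quantum used, demote→Q2. Q0=[] Q1=[P2,P3,P4,P5] Q2=[P1]
t=14-18: P2@Q1 runs 4, rem=0, completes. Q0=[] Q1=[P3,P4,P5] Q2=[P1]
t=18-21: P3@Q1 runs 3, rem=10, I/O yield, promote→Q0. Q0=[P3] Q1=[P4,P5] Q2=[P1]
t=21-23: P3@Q0 runs 2, rem=8, quantum used, demote→Q1. Q0=[] Q1=[P4,P5,P3] Q2=[P1]
t=23-27: P4@Q1 runs 4, rem=9, quantum used, demote→Q2. Q0=[] Q1=[P5,P3] Q2=[P1,P4]
t=27-31: P5@Q1 runs 4, rem=6, quantum used, demote→Q2. Q0=[] Q1=[P3] Q2=[P1,P4,P5]
t=31-34: P3@Q1 runs 3, rem=5, I/O yield, promote→Q0. Q0=[P3] Q1=[] Q2=[P1,P4,P5]
t=34-36: P3@Q0 runs 2, rem=3, quantum used, demote→Q1. Q0=[] Q1=[P3] Q2=[P1,P4,P5]
t=36-39: P3@Q1 runs 3, rem=0, completes. Q0=[] Q1=[] Q2=[P1,P4,P5]
t=39-42: P1@Q2 runs 3, rem=0, completes. Q0=[] Q1=[] Q2=[P4,P5]
t=42-50: P4@Q2 runs 8, rem=1, quantum used, demote→Q2. Q0=[] Q1=[] Q2=[P5,P4]
t=50-56: P5@Q2 runs 6, rem=0, completes. Q0=[] Q1=[] Q2=[P4]
t=56-57: P4@Q2 runs 1, rem=0, completes. Q0=[] Q1=[] Q2=[]

Answer: P1(0-2) P2(2-4) P3(4-6) P4(6-8) P5(8-10) P1(10-14) P2(14-18) P3(18-21) P3(21-23) P4(23-27) P5(27-31) P3(31-34) P3(34-36) P3(36-39) P1(39-42) P4(42-50) P5(50-56) P4(56-57)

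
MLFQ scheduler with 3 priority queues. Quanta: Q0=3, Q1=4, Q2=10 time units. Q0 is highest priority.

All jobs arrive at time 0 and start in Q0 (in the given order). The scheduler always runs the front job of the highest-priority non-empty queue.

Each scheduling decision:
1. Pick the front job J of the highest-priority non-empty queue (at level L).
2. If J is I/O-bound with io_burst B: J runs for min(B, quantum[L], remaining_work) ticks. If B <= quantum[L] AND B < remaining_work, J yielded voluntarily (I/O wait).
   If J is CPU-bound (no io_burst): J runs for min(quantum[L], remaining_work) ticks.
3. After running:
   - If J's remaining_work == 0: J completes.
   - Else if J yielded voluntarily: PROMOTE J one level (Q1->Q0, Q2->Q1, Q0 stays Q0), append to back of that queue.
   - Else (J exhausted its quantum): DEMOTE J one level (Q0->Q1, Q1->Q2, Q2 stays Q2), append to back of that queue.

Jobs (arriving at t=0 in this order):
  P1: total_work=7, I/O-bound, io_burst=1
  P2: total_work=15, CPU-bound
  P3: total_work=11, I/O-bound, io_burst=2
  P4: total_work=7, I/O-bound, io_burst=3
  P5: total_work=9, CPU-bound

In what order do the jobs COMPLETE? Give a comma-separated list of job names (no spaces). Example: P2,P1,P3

t=0-1: P1@Q0 runs 1, rem=6, I/O yield, promote→Q0. Q0=[P2,P3,P4,P5,P1] Q1=[] Q2=[]
t=1-4: P2@Q0 runs 3, rem=12, quantum used, demote→Q1. Q0=[P3,P4,P5,P1] Q1=[P2] Q2=[]
t=4-6: P3@Q0 runs 2, rem=9, I/O yield, promote→Q0. Q0=[P4,P5,P1,P3] Q1=[P2] Q2=[]
t=6-9: P4@Q0 runs 3, rem=4, I/O yield, promote→Q0. Q0=[P5,P1,P3,P4] Q1=[P2] Q2=[]
t=9-12: P5@Q0 runs 3, rem=6, quantum used, demote→Q1. Q0=[P1,P3,P4] Q1=[P2,P5] Q2=[]
t=12-13: P1@Q0 runs 1, rem=5, I/O yield, promote→Q0. Q0=[P3,P4,P1] Q1=[P2,P5] Q2=[]
t=13-15: P3@Q0 runs 2, rem=7, I/O yield, promote→Q0. Q0=[P4,P1,P3] Q1=[P2,P5] Q2=[]
t=15-18: P4@Q0 runs 3, rem=1, I/O yield, promote→Q0. Q0=[P1,P3,P4] Q1=[P2,P5] Q2=[]
t=18-19: P1@Q0 runs 1, rem=4, I/O yield, promote→Q0. Q0=[P3,P4,P1] Q1=[P2,P5] Q2=[]
t=19-21: P3@Q0 runs 2, rem=5, I/O yield, promote→Q0. Q0=[P4,P1,P3] Q1=[P2,P5] Q2=[]
t=21-22: P4@Q0 runs 1, rem=0, completes. Q0=[P1,P3] Q1=[P2,P5] Q2=[]
t=22-23: P1@Q0 runs 1, rem=3, I/O yield, promote→Q0. Q0=[P3,P1] Q1=[P2,P5] Q2=[]
t=23-25: P3@Q0 runs 2, rem=3, I/O yield, promote→Q0. Q0=[P1,P3] Q1=[P2,P5] Q2=[]
t=25-26: P1@Q0 runs 1, rem=2, I/O yield, promote→Q0. Q0=[P3,P1] Q1=[P2,P5] Q2=[]
t=26-28: P3@Q0 runs 2, rem=1, I/O yield, promote→Q0. Q0=[P1,P3] Q1=[P2,P5] Q2=[]
t=28-29: P1@Q0 runs 1, rem=1, I/O yield, promote→Q0. Q0=[P3,P1] Q1=[P2,P5] Q2=[]
t=29-30: P3@Q0 runs 1, rem=0, completes. Q0=[P1] Q1=[P2,P5] Q2=[]
t=30-31: P1@Q0 runs 1, rem=0, completes. Q0=[] Q1=[P2,P5] Q2=[]
t=31-35: P2@Q1 runs 4, rem=8, quantum used, demote→Q2. Q0=[] Q1=[P5] Q2=[P2]
t=35-39: P5@Q1 runs 4, rem=2, quantum used, demote→Q2. Q0=[] Q1=[] Q2=[P2,P5]
t=39-47: P2@Q2 runs 8, rem=0, completes. Q0=[] Q1=[] Q2=[P5]
t=47-49: P5@Q2 runs 2, rem=0, completes. Q0=[] Q1=[] Q2=[]

Answer: P4,P3,P1,P2,P5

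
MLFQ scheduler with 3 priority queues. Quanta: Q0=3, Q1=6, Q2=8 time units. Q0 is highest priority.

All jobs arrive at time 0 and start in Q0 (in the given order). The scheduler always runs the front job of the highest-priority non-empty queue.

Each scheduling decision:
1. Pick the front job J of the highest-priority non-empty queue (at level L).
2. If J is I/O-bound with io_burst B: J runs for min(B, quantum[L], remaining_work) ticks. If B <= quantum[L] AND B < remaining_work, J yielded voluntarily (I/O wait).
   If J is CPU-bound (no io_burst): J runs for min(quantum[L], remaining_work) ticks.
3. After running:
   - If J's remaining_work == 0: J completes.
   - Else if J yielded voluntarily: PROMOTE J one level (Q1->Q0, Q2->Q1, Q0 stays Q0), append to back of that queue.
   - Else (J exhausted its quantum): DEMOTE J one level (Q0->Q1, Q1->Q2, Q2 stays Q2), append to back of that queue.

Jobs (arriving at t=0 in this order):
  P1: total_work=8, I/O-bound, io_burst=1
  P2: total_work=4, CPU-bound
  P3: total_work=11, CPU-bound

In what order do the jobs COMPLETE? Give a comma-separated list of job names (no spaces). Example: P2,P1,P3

t=0-1: P1@Q0 runs 1, rem=7, I/O yield, promote→Q0. Q0=[P2,P3,P1] Q1=[] Q2=[]
t=1-4: P2@Q0 runs 3, rem=1, quantum used, demote→Q1. Q0=[P3,P1] Q1=[P2] Q2=[]
t=4-7: P3@Q0 runs 3, rem=8, quantum used, demote→Q1. Q0=[P1] Q1=[P2,P3] Q2=[]
t=7-8: P1@Q0 runs 1, rem=6, I/O yield, promote→Q0. Q0=[P1] Q1=[P2,P3] Q2=[]
t=8-9: P1@Q0 runs 1, rem=5, I/O yield, promote→Q0. Q0=[P1] Q1=[P2,P3] Q2=[]
t=9-10: P1@Q0 runs 1, rem=4, I/O yield, promote→Q0. Q0=[P1] Q1=[P2,P3] Q2=[]
t=10-11: P1@Q0 runs 1, rem=3, I/O yield, promote→Q0. Q0=[P1] Q1=[P2,P3] Q2=[]
t=11-12: P1@Q0 runs 1, rem=2, I/O yield, promote→Q0. Q0=[P1] Q1=[P2,P3] Q2=[]
t=12-13: P1@Q0 runs 1, rem=1, I/O yield, promote→Q0. Q0=[P1] Q1=[P2,P3] Q2=[]
t=13-14: P1@Q0 runs 1, rem=0, completes. Q0=[] Q1=[P2,P3] Q2=[]
t=14-15: P2@Q1 runs 1, rem=0, completes. Q0=[] Q1=[P3] Q2=[]
t=15-21: P3@Q1 runs 6, rem=2, quantum used, demote→Q2. Q0=[] Q1=[] Q2=[P3]
t=21-23: P3@Q2 runs 2, rem=0, completes. Q0=[] Q1=[] Q2=[]

Answer: P1,P2,P3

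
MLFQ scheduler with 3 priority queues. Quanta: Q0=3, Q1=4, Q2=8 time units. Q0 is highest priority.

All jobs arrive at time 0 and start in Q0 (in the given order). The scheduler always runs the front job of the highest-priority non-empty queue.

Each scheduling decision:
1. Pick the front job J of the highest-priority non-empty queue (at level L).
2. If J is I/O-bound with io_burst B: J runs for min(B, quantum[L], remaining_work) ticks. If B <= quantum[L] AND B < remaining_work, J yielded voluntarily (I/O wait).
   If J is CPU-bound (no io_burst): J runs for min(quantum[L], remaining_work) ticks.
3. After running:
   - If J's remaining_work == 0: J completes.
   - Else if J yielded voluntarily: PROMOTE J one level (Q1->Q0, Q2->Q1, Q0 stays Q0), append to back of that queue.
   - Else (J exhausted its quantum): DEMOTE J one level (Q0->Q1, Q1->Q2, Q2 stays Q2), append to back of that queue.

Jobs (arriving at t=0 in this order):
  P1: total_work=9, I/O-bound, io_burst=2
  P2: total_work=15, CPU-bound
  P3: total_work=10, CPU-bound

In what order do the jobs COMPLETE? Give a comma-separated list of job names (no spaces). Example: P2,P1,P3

Answer: P1,P2,P3

Derivation:
t=0-2: P1@Q0 runs 2, rem=7, I/O yield, promote→Q0. Q0=[P2,P3,P1] Q1=[] Q2=[]
t=2-5: P2@Q0 runs 3, rem=12, quantum used, demote→Q1. Q0=[P3,P1] Q1=[P2] Q2=[]
t=5-8: P3@Q0 runs 3, rem=7, quantum used, demote→Q1. Q0=[P1] Q1=[P2,P3] Q2=[]
t=8-10: P1@Q0 runs 2, rem=5, I/O yield, promote→Q0. Q0=[P1] Q1=[P2,P3] Q2=[]
t=10-12: P1@Q0 runs 2, rem=3, I/O yield, promote→Q0. Q0=[P1] Q1=[P2,P3] Q2=[]
t=12-14: P1@Q0 runs 2, rem=1, I/O yield, promote→Q0. Q0=[P1] Q1=[P2,P3] Q2=[]
t=14-15: P1@Q0 runs 1, rem=0, completes. Q0=[] Q1=[P2,P3] Q2=[]
t=15-19: P2@Q1 runs 4, rem=8, quantum used, demote→Q2. Q0=[] Q1=[P3] Q2=[P2]
t=19-23: P3@Q1 runs 4, rem=3, quantum used, demote→Q2. Q0=[] Q1=[] Q2=[P2,P3]
t=23-31: P2@Q2 runs 8, rem=0, completes. Q0=[] Q1=[] Q2=[P3]
t=31-34: P3@Q2 runs 3, rem=0, completes. Q0=[] Q1=[] Q2=[]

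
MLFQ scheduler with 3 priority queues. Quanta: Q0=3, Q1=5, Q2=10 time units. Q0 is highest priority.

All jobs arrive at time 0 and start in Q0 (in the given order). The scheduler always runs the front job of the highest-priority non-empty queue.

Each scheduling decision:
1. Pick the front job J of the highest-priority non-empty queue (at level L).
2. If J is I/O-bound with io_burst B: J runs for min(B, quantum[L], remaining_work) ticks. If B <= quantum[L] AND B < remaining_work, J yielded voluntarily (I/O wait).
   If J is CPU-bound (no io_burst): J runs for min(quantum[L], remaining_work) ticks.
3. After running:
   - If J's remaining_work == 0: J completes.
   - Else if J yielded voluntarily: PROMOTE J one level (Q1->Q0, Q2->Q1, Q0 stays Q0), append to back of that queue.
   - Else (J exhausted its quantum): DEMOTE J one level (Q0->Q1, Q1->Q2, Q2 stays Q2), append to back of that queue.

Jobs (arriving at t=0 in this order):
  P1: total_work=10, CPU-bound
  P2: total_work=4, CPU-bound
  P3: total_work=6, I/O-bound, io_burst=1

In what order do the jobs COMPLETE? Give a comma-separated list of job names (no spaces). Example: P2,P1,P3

Answer: P3,P2,P1

Derivation:
t=0-3: P1@Q0 runs 3, rem=7, quantum used, demote→Q1. Q0=[P2,P3] Q1=[P1] Q2=[]
t=3-6: P2@Q0 runs 3, rem=1, quantum used, demote→Q1. Q0=[P3] Q1=[P1,P2] Q2=[]
t=6-7: P3@Q0 runs 1, rem=5, I/O yield, promote→Q0. Q0=[P3] Q1=[P1,P2] Q2=[]
t=7-8: P3@Q0 runs 1, rem=4, I/O yield, promote→Q0. Q0=[P3] Q1=[P1,P2] Q2=[]
t=8-9: P3@Q0 runs 1, rem=3, I/O yield, promote→Q0. Q0=[P3] Q1=[P1,P2] Q2=[]
t=9-10: P3@Q0 runs 1, rem=2, I/O yield, promote→Q0. Q0=[P3] Q1=[P1,P2] Q2=[]
t=10-11: P3@Q0 runs 1, rem=1, I/O yield, promote→Q0. Q0=[P3] Q1=[P1,P2] Q2=[]
t=11-12: P3@Q0 runs 1, rem=0, completes. Q0=[] Q1=[P1,P2] Q2=[]
t=12-17: P1@Q1 runs 5, rem=2, quantum used, demote→Q2. Q0=[] Q1=[P2] Q2=[P1]
t=17-18: P2@Q1 runs 1, rem=0, completes. Q0=[] Q1=[] Q2=[P1]
t=18-20: P1@Q2 runs 2, rem=0, completes. Q0=[] Q1=[] Q2=[]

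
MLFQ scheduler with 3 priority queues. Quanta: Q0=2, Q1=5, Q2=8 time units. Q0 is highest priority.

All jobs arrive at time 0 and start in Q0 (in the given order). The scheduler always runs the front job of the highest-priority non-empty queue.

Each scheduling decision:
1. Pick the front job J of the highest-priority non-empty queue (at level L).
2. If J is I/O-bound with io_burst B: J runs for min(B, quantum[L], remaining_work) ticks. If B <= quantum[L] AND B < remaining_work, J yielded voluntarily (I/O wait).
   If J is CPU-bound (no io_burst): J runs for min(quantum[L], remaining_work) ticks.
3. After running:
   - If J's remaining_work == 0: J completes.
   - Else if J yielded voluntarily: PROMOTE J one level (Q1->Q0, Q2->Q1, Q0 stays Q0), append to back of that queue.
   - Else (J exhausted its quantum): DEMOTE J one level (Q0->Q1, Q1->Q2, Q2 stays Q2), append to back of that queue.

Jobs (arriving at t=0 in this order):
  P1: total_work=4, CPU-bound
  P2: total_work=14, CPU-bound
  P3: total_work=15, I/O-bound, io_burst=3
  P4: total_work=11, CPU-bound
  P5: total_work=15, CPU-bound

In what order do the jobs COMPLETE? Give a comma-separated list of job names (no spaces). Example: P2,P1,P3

t=0-2: P1@Q0 runs 2, rem=2, quantum used, demote→Q1. Q0=[P2,P3,P4,P5] Q1=[P1] Q2=[]
t=2-4: P2@Q0 runs 2, rem=12, quantum used, demote→Q1. Q0=[P3,P4,P5] Q1=[P1,P2] Q2=[]
t=4-6: P3@Q0 runs 2, rem=13, quantum used, demote→Q1. Q0=[P4,P5] Q1=[P1,P2,P3] Q2=[]
t=6-8: P4@Q0 runs 2, rem=9, quantum used, demote→Q1. Q0=[P5] Q1=[P1,P2,P3,P4] Q2=[]
t=8-10: P5@Q0 runs 2, rem=13, quantum used, demote→Q1. Q0=[] Q1=[P1,P2,P3,P4,P5] Q2=[]
t=10-12: P1@Q1 runs 2, rem=0, completes. Q0=[] Q1=[P2,P3,P4,P5] Q2=[]
t=12-17: P2@Q1 runs 5, rem=7, quantum used, demote→Q2. Q0=[] Q1=[P3,P4,P5] Q2=[P2]
t=17-20: P3@Q1 runs 3, rem=10, I/O yield, promote→Q0. Q0=[P3] Q1=[P4,P5] Q2=[P2]
t=20-22: P3@Q0 runs 2, rem=8, quantum used, demote→Q1. Q0=[] Q1=[P4,P5,P3] Q2=[P2]
t=22-27: P4@Q1 runs 5, rem=4, quantum used, demote→Q2. Q0=[] Q1=[P5,P3] Q2=[P2,P4]
t=27-32: P5@Q1 runs 5, rem=8, quantum used, demote→Q2. Q0=[] Q1=[P3] Q2=[P2,P4,P5]
t=32-35: P3@Q1 runs 3, rem=5, I/O yield, promote→Q0. Q0=[P3] Q1=[] Q2=[P2,P4,P5]
t=35-37: P3@Q0 runs 2, rem=3, quantum used, demote→Q1. Q0=[] Q1=[P3] Q2=[P2,P4,P5]
t=37-40: P3@Q1 runs 3, rem=0, completes. Q0=[] Q1=[] Q2=[P2,P4,P5]
t=40-47: P2@Q2 runs 7, rem=0, completes. Q0=[] Q1=[] Q2=[P4,P5]
t=47-51: P4@Q2 runs 4, rem=0, completes. Q0=[] Q1=[] Q2=[P5]
t=51-59: P5@Q2 runs 8, rem=0, completes. Q0=[] Q1=[] Q2=[]

Answer: P1,P3,P2,P4,P5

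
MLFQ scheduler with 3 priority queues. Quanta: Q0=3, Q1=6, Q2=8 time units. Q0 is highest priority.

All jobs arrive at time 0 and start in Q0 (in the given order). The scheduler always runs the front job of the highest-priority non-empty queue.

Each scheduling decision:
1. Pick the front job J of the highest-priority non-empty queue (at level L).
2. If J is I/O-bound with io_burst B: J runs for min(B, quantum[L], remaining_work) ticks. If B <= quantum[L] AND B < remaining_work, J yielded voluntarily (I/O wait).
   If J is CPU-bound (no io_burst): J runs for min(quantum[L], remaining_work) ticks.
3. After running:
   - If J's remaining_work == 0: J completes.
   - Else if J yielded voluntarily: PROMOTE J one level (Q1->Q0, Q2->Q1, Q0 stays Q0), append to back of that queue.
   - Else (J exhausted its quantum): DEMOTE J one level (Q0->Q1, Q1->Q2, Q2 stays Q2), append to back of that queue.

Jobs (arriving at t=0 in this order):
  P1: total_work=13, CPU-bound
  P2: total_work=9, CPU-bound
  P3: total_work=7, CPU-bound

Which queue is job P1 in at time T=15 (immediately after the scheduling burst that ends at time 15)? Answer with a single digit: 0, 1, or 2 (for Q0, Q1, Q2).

Answer: 2

Derivation:
t=0-3: P1@Q0 runs 3, rem=10, quantum used, demote→Q1. Q0=[P2,P3] Q1=[P1] Q2=[]
t=3-6: P2@Q0 runs 3, rem=6, quantum used, demote→Q1. Q0=[P3] Q1=[P1,P2] Q2=[]
t=6-9: P3@Q0 runs 3, rem=4, quantum used, demote→Q1. Q0=[] Q1=[P1,P2,P3] Q2=[]
t=9-15: P1@Q1 runs 6, rem=4, quantum used, demote→Q2. Q0=[] Q1=[P2,P3] Q2=[P1]
t=15-21: P2@Q1 runs 6, rem=0, completes. Q0=[] Q1=[P3] Q2=[P1]
t=21-25: P3@Q1 runs 4, rem=0, completes. Q0=[] Q1=[] Q2=[P1]
t=25-29: P1@Q2 runs 4, rem=0, completes. Q0=[] Q1=[] Q2=[]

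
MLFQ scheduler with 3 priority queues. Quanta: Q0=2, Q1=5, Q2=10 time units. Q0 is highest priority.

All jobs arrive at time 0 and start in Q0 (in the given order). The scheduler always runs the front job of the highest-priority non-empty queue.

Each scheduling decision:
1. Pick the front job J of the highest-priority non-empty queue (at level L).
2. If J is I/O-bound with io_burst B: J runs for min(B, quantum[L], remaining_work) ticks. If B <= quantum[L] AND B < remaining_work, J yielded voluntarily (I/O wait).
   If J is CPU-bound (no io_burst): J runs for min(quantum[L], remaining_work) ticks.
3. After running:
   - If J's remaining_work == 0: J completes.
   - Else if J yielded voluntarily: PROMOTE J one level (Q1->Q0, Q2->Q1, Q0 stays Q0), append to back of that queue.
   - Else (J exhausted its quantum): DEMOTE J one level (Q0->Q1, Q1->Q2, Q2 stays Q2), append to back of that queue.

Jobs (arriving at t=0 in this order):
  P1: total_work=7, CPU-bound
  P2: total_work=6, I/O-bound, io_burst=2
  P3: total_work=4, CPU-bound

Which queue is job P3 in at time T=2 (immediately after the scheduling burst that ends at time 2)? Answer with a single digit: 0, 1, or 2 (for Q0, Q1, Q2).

Answer: 0

Derivation:
t=0-2: P1@Q0 runs 2, rem=5, quantum used, demote→Q1. Q0=[P2,P3] Q1=[P1] Q2=[]
t=2-4: P2@Q0 runs 2, rem=4, I/O yield, promote→Q0. Q0=[P3,P2] Q1=[P1] Q2=[]
t=4-6: P3@Q0 runs 2, rem=2, quantum used, demote→Q1. Q0=[P2] Q1=[P1,P3] Q2=[]
t=6-8: P2@Q0 runs 2, rem=2, I/O yield, promote→Q0. Q0=[P2] Q1=[P1,P3] Q2=[]
t=8-10: P2@Q0 runs 2, rem=0, completes. Q0=[] Q1=[P1,P3] Q2=[]
t=10-15: P1@Q1 runs 5, rem=0, completes. Q0=[] Q1=[P3] Q2=[]
t=15-17: P3@Q1 runs 2, rem=0, completes. Q0=[] Q1=[] Q2=[]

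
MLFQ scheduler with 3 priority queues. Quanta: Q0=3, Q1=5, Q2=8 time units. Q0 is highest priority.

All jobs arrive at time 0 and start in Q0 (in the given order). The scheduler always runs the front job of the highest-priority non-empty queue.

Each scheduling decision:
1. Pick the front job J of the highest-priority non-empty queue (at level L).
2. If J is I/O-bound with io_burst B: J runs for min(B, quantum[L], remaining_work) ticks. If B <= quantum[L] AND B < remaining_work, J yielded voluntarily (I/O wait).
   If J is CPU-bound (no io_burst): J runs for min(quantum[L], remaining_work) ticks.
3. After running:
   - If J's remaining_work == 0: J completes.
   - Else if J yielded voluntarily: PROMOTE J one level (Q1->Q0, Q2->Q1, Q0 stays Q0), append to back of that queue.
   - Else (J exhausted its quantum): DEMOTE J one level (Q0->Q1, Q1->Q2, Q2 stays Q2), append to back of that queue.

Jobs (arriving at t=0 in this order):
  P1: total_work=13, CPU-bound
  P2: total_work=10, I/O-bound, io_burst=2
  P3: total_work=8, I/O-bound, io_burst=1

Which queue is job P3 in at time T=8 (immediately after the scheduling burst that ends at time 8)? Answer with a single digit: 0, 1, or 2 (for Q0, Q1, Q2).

t=0-3: P1@Q0 runs 3, rem=10, quantum used, demote→Q1. Q0=[P2,P3] Q1=[P1] Q2=[]
t=3-5: P2@Q0 runs 2, rem=8, I/O yield, promote→Q0. Q0=[P3,P2] Q1=[P1] Q2=[]
t=5-6: P3@Q0 runs 1, rem=7, I/O yield, promote→Q0. Q0=[P2,P3] Q1=[P1] Q2=[]
t=6-8: P2@Q0 runs 2, rem=6, I/O yield, promote→Q0. Q0=[P3,P2] Q1=[P1] Q2=[]
t=8-9: P3@Q0 runs 1, rem=6, I/O yield, promote→Q0. Q0=[P2,P3] Q1=[P1] Q2=[]
t=9-11: P2@Q0 runs 2, rem=4, I/O yield, promote→Q0. Q0=[P3,P2] Q1=[P1] Q2=[]
t=11-12: P3@Q0 runs 1, rem=5, I/O yield, promote→Q0. Q0=[P2,P3] Q1=[P1] Q2=[]
t=12-14: P2@Q0 runs 2, rem=2, I/O yield, promote→Q0. Q0=[P3,P2] Q1=[P1] Q2=[]
t=14-15: P3@Q0 runs 1, rem=4, I/O yield, promote→Q0. Q0=[P2,P3] Q1=[P1] Q2=[]
t=15-17: P2@Q0 runs 2, rem=0, completes. Q0=[P3] Q1=[P1] Q2=[]
t=17-18: P3@Q0 runs 1, rem=3, I/O yield, promote→Q0. Q0=[P3] Q1=[P1] Q2=[]
t=18-19: P3@Q0 runs 1, rem=2, I/O yield, promote→Q0. Q0=[P3] Q1=[P1] Q2=[]
t=19-20: P3@Q0 runs 1, rem=1, I/O yield, promote→Q0. Q0=[P3] Q1=[P1] Q2=[]
t=20-21: P3@Q0 runs 1, rem=0, completes. Q0=[] Q1=[P1] Q2=[]
t=21-26: P1@Q1 runs 5, rem=5, quantum used, demote→Q2. Q0=[] Q1=[] Q2=[P1]
t=26-31: P1@Q2 runs 5, rem=0, completes. Q0=[] Q1=[] Q2=[]

Answer: 0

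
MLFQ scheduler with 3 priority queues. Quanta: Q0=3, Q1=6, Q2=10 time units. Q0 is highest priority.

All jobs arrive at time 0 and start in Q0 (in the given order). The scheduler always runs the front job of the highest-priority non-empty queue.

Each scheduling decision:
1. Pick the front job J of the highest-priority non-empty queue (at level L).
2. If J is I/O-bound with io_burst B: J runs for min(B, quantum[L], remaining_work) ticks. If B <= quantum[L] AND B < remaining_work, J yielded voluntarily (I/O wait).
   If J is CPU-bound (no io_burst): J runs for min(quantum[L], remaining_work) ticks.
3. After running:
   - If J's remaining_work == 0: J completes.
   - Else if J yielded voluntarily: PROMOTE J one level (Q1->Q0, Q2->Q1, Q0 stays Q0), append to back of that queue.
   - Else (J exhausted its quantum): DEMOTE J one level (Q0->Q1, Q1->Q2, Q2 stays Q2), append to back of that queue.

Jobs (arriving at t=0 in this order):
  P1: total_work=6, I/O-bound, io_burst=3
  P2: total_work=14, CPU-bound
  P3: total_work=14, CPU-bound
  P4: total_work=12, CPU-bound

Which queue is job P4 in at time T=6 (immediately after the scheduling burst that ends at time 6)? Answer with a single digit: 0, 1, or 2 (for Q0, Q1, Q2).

Answer: 0

Derivation:
t=0-3: P1@Q0 runs 3, rem=3, I/O yield, promote→Q0. Q0=[P2,P3,P4,P1] Q1=[] Q2=[]
t=3-6: P2@Q0 runs 3, rem=11, quantum used, demote→Q1. Q0=[P3,P4,P1] Q1=[P2] Q2=[]
t=6-9: P3@Q0 runs 3, rem=11, quantum used, demote→Q1. Q0=[P4,P1] Q1=[P2,P3] Q2=[]
t=9-12: P4@Q0 runs 3, rem=9, quantum used, demote→Q1. Q0=[P1] Q1=[P2,P3,P4] Q2=[]
t=12-15: P1@Q0 runs 3, rem=0, completes. Q0=[] Q1=[P2,P3,P4] Q2=[]
t=15-21: P2@Q1 runs 6, rem=5, quantum used, demote→Q2. Q0=[] Q1=[P3,P4] Q2=[P2]
t=21-27: P3@Q1 runs 6, rem=5, quantum used, demote→Q2. Q0=[] Q1=[P4] Q2=[P2,P3]
t=27-33: P4@Q1 runs 6, rem=3, quantum used, demote→Q2. Q0=[] Q1=[] Q2=[P2,P3,P4]
t=33-38: P2@Q2 runs 5, rem=0, completes. Q0=[] Q1=[] Q2=[P3,P4]
t=38-43: P3@Q2 runs 5, rem=0, completes. Q0=[] Q1=[] Q2=[P4]
t=43-46: P4@Q2 runs 3, rem=0, completes. Q0=[] Q1=[] Q2=[]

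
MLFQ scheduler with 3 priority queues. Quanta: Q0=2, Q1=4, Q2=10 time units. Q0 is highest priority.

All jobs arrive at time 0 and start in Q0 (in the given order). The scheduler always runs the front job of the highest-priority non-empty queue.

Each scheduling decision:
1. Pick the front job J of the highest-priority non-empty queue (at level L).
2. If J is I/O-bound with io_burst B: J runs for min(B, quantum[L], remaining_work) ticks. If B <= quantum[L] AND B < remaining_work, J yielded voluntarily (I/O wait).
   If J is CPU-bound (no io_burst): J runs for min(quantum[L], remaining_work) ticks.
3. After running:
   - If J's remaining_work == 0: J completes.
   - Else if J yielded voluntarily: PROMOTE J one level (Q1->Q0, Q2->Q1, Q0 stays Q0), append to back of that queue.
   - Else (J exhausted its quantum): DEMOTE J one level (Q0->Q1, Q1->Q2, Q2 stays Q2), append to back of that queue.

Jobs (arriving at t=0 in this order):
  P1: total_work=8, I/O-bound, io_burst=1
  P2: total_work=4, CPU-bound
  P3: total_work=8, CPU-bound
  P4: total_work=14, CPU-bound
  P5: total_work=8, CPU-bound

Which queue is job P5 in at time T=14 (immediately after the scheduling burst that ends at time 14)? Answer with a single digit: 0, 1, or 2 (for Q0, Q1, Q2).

Answer: 1

Derivation:
t=0-1: P1@Q0 runs 1, rem=7, I/O yield, promote→Q0. Q0=[P2,P3,P4,P5,P1] Q1=[] Q2=[]
t=1-3: P2@Q0 runs 2, rem=2, quantum used, demote→Q1. Q0=[P3,P4,P5,P1] Q1=[P2] Q2=[]
t=3-5: P3@Q0 runs 2, rem=6, quantum used, demote→Q1. Q0=[P4,P5,P1] Q1=[P2,P3] Q2=[]
t=5-7: P4@Q0 runs 2, rem=12, quantum used, demote→Q1. Q0=[P5,P1] Q1=[P2,P3,P4] Q2=[]
t=7-9: P5@Q0 runs 2, rem=6, quantum used, demote→Q1. Q0=[P1] Q1=[P2,P3,P4,P5] Q2=[]
t=9-10: P1@Q0 runs 1, rem=6, I/O yield, promote→Q0. Q0=[P1] Q1=[P2,P3,P4,P5] Q2=[]
t=10-11: P1@Q0 runs 1, rem=5, I/O yield, promote→Q0. Q0=[P1] Q1=[P2,P3,P4,P5] Q2=[]
t=11-12: P1@Q0 runs 1, rem=4, I/O yield, promote→Q0. Q0=[P1] Q1=[P2,P3,P4,P5] Q2=[]
t=12-13: P1@Q0 runs 1, rem=3, I/O yield, promote→Q0. Q0=[P1] Q1=[P2,P3,P4,P5] Q2=[]
t=13-14: P1@Q0 runs 1, rem=2, I/O yield, promote→Q0. Q0=[P1] Q1=[P2,P3,P4,P5] Q2=[]
t=14-15: P1@Q0 runs 1, rem=1, I/O yield, promote→Q0. Q0=[P1] Q1=[P2,P3,P4,P5] Q2=[]
t=15-16: P1@Q0 runs 1, rem=0, completes. Q0=[] Q1=[P2,P3,P4,P5] Q2=[]
t=16-18: P2@Q1 runs 2, rem=0, completes. Q0=[] Q1=[P3,P4,P5] Q2=[]
t=18-22: P3@Q1 runs 4, rem=2, quantum used, demote→Q2. Q0=[] Q1=[P4,P5] Q2=[P3]
t=22-26: P4@Q1 runs 4, rem=8, quantum used, demote→Q2. Q0=[] Q1=[P5] Q2=[P3,P4]
t=26-30: P5@Q1 runs 4, rem=2, quantum used, demote→Q2. Q0=[] Q1=[] Q2=[P3,P4,P5]
t=30-32: P3@Q2 runs 2, rem=0, completes. Q0=[] Q1=[] Q2=[P4,P5]
t=32-40: P4@Q2 runs 8, rem=0, completes. Q0=[] Q1=[] Q2=[P5]
t=40-42: P5@Q2 runs 2, rem=0, completes. Q0=[] Q1=[] Q2=[]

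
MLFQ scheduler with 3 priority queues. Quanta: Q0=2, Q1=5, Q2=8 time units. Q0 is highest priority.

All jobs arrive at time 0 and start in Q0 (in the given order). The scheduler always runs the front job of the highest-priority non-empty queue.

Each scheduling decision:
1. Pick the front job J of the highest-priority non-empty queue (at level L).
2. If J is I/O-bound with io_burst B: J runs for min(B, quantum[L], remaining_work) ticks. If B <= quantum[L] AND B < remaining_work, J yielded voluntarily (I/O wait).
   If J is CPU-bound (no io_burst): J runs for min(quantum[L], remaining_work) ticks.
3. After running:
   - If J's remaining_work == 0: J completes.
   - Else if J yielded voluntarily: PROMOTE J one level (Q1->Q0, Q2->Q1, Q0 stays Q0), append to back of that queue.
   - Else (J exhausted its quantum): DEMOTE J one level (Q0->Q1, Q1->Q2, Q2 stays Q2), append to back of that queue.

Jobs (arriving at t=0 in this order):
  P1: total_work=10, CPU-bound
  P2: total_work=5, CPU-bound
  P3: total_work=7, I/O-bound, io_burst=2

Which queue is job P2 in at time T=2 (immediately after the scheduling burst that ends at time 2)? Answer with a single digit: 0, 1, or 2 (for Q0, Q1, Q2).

Answer: 0

Derivation:
t=0-2: P1@Q0 runs 2, rem=8, quantum used, demote→Q1. Q0=[P2,P3] Q1=[P1] Q2=[]
t=2-4: P2@Q0 runs 2, rem=3, quantum used, demote→Q1. Q0=[P3] Q1=[P1,P2] Q2=[]
t=4-6: P3@Q0 runs 2, rem=5, I/O yield, promote→Q0. Q0=[P3] Q1=[P1,P2] Q2=[]
t=6-8: P3@Q0 runs 2, rem=3, I/O yield, promote→Q0. Q0=[P3] Q1=[P1,P2] Q2=[]
t=8-10: P3@Q0 runs 2, rem=1, I/O yield, promote→Q0. Q0=[P3] Q1=[P1,P2] Q2=[]
t=10-11: P3@Q0 runs 1, rem=0, completes. Q0=[] Q1=[P1,P2] Q2=[]
t=11-16: P1@Q1 runs 5, rem=3, quantum used, demote→Q2. Q0=[] Q1=[P2] Q2=[P1]
t=16-19: P2@Q1 runs 3, rem=0, completes. Q0=[] Q1=[] Q2=[P1]
t=19-22: P1@Q2 runs 3, rem=0, completes. Q0=[] Q1=[] Q2=[]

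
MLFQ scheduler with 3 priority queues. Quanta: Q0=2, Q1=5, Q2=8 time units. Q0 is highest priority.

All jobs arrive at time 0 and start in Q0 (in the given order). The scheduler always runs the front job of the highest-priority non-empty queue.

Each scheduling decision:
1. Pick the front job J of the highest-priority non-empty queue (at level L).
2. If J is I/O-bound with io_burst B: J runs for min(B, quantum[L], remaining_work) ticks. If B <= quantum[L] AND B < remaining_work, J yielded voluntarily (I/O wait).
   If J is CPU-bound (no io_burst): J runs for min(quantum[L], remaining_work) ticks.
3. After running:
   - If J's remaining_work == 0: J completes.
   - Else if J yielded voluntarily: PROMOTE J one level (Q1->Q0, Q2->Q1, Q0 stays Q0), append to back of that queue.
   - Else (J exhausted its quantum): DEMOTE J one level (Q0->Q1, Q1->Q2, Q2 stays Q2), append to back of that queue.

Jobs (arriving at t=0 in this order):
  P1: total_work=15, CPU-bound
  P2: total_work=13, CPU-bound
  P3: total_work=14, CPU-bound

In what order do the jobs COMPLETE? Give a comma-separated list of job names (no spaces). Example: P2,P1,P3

t=0-2: P1@Q0 runs 2, rem=13, quantum used, demote→Q1. Q0=[P2,P3] Q1=[P1] Q2=[]
t=2-4: P2@Q0 runs 2, rem=11, quantum used, demote→Q1. Q0=[P3] Q1=[P1,P2] Q2=[]
t=4-6: P3@Q0 runs 2, rem=12, quantum used, demote→Q1. Q0=[] Q1=[P1,P2,P3] Q2=[]
t=6-11: P1@Q1 runs 5, rem=8, quantum used, demote→Q2. Q0=[] Q1=[P2,P3] Q2=[P1]
t=11-16: P2@Q1 runs 5, rem=6, quantum used, demote→Q2. Q0=[] Q1=[P3] Q2=[P1,P2]
t=16-21: P3@Q1 runs 5, rem=7, quantum used, demote→Q2. Q0=[] Q1=[] Q2=[P1,P2,P3]
t=21-29: P1@Q2 runs 8, rem=0, completes. Q0=[] Q1=[] Q2=[P2,P3]
t=29-35: P2@Q2 runs 6, rem=0, completes. Q0=[] Q1=[] Q2=[P3]
t=35-42: P3@Q2 runs 7, rem=0, completes. Q0=[] Q1=[] Q2=[]

Answer: P1,P2,P3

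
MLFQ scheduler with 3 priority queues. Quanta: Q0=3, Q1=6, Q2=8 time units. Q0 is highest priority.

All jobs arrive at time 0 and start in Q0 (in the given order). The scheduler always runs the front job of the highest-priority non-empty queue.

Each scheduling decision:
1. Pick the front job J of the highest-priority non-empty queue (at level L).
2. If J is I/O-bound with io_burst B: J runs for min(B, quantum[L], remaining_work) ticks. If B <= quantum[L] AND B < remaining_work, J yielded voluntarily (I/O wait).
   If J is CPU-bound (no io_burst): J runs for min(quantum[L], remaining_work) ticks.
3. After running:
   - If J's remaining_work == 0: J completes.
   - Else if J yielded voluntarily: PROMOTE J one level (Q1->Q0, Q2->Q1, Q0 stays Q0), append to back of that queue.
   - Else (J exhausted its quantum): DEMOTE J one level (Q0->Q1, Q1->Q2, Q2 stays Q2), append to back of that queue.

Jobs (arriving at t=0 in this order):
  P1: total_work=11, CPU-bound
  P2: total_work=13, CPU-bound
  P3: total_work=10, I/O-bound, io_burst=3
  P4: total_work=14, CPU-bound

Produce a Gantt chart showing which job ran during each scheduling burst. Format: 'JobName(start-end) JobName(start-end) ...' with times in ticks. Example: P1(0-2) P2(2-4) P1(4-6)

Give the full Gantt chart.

t=0-3: P1@Q0 runs 3, rem=8, quantum used, demote→Q1. Q0=[P2,P3,P4] Q1=[P1] Q2=[]
t=3-6: P2@Q0 runs 3, rem=10, quantum used, demote→Q1. Q0=[P3,P4] Q1=[P1,P2] Q2=[]
t=6-9: P3@Q0 runs 3, rem=7, I/O yield, promote→Q0. Q0=[P4,P3] Q1=[P1,P2] Q2=[]
t=9-12: P4@Q0 runs 3, rem=11, quantum used, demote→Q1. Q0=[P3] Q1=[P1,P2,P4] Q2=[]
t=12-15: P3@Q0 runs 3, rem=4, I/O yield, promote→Q0. Q0=[P3] Q1=[P1,P2,P4] Q2=[]
t=15-18: P3@Q0 runs 3, rem=1, I/O yield, promote→Q0. Q0=[P3] Q1=[P1,P2,P4] Q2=[]
t=18-19: P3@Q0 runs 1, rem=0, completes. Q0=[] Q1=[P1,P2,P4] Q2=[]
t=19-25: P1@Q1 runs 6, rem=2, quantum used, demote→Q2. Q0=[] Q1=[P2,P4] Q2=[P1]
t=25-31: P2@Q1 runs 6, rem=4, quantum used, demote→Q2. Q0=[] Q1=[P4] Q2=[P1,P2]
t=31-37: P4@Q1 runs 6, rem=5, quantum used, demote→Q2. Q0=[] Q1=[] Q2=[P1,P2,P4]
t=37-39: P1@Q2 runs 2, rem=0, completes. Q0=[] Q1=[] Q2=[P2,P4]
t=39-43: P2@Q2 runs 4, rem=0, completes. Q0=[] Q1=[] Q2=[P4]
t=43-48: P4@Q2 runs 5, rem=0, completes. Q0=[] Q1=[] Q2=[]

Answer: P1(0-3) P2(3-6) P3(6-9) P4(9-12) P3(12-15) P3(15-18) P3(18-19) P1(19-25) P2(25-31) P4(31-37) P1(37-39) P2(39-43) P4(43-48)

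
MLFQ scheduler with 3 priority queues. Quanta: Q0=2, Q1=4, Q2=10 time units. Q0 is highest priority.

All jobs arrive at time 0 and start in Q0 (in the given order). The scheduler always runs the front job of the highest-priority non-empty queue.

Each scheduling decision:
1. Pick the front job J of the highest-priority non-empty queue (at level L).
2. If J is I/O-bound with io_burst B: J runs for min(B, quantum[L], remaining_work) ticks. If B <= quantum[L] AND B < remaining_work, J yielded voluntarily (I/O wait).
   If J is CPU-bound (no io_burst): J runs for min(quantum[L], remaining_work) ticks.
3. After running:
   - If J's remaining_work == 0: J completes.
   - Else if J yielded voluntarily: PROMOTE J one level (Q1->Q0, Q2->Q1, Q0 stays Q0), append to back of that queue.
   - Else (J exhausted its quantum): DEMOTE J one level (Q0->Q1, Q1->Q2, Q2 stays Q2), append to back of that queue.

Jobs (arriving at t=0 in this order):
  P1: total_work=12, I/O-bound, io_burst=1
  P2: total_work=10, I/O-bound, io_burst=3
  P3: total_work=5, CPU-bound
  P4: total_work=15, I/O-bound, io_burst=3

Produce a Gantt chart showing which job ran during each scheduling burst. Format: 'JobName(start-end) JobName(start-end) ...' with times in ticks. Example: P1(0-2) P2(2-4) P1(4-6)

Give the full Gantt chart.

t=0-1: P1@Q0 runs 1, rem=11, I/O yield, promote→Q0. Q0=[P2,P3,P4,P1] Q1=[] Q2=[]
t=1-3: P2@Q0 runs 2, rem=8, quantum used, demote→Q1. Q0=[P3,P4,P1] Q1=[P2] Q2=[]
t=3-5: P3@Q0 runs 2, rem=3, quantum used, demote→Q1. Q0=[P4,P1] Q1=[P2,P3] Q2=[]
t=5-7: P4@Q0 runs 2, rem=13, quantum used, demote→Q1. Q0=[P1] Q1=[P2,P3,P4] Q2=[]
t=7-8: P1@Q0 runs 1, rem=10, I/O yield, promote→Q0. Q0=[P1] Q1=[P2,P3,P4] Q2=[]
t=8-9: P1@Q0 runs 1, rem=9, I/O yield, promote→Q0. Q0=[P1] Q1=[P2,P3,P4] Q2=[]
t=9-10: P1@Q0 runs 1, rem=8, I/O yield, promote→Q0. Q0=[P1] Q1=[P2,P3,P4] Q2=[]
t=10-11: P1@Q0 runs 1, rem=7, I/O yield, promote→Q0. Q0=[P1] Q1=[P2,P3,P4] Q2=[]
t=11-12: P1@Q0 runs 1, rem=6, I/O yield, promote→Q0. Q0=[P1] Q1=[P2,P3,P4] Q2=[]
t=12-13: P1@Q0 runs 1, rem=5, I/O yield, promote→Q0. Q0=[P1] Q1=[P2,P3,P4] Q2=[]
t=13-14: P1@Q0 runs 1, rem=4, I/O yield, promote→Q0. Q0=[P1] Q1=[P2,P3,P4] Q2=[]
t=14-15: P1@Q0 runs 1, rem=3, I/O yield, promote→Q0. Q0=[P1] Q1=[P2,P3,P4] Q2=[]
t=15-16: P1@Q0 runs 1, rem=2, I/O yield, promote→Q0. Q0=[P1] Q1=[P2,P3,P4] Q2=[]
t=16-17: P1@Q0 runs 1, rem=1, I/O yield, promote→Q0. Q0=[P1] Q1=[P2,P3,P4] Q2=[]
t=17-18: P1@Q0 runs 1, rem=0, completes. Q0=[] Q1=[P2,P3,P4] Q2=[]
t=18-21: P2@Q1 runs 3, rem=5, I/O yield, promote→Q0. Q0=[P2] Q1=[P3,P4] Q2=[]
t=21-23: P2@Q0 runs 2, rem=3, quantum used, demote→Q1. Q0=[] Q1=[P3,P4,P2] Q2=[]
t=23-26: P3@Q1 runs 3, rem=0, completes. Q0=[] Q1=[P4,P2] Q2=[]
t=26-29: P4@Q1 runs 3, rem=10, I/O yield, promote→Q0. Q0=[P4] Q1=[P2] Q2=[]
t=29-31: P4@Q0 runs 2, rem=8, quantum used, demote→Q1. Q0=[] Q1=[P2,P4] Q2=[]
t=31-34: P2@Q1 runs 3, rem=0, completes. Q0=[] Q1=[P4] Q2=[]
t=34-37: P4@Q1 runs 3, rem=5, I/O yield, promote→Q0. Q0=[P4] Q1=[] Q2=[]
t=37-39: P4@Q0 runs 2, rem=3, quantum used, demote→Q1. Q0=[] Q1=[P4] Q2=[]
t=39-42: P4@Q1 runs 3, rem=0, completes. Q0=[] Q1=[] Q2=[]

Answer: P1(0-1) P2(1-3) P3(3-5) P4(5-7) P1(7-8) P1(8-9) P1(9-10) P1(10-11) P1(11-12) P1(12-13) P1(13-14) P1(14-15) P1(15-16) P1(16-17) P1(17-18) P2(18-21) P2(21-23) P3(23-26) P4(26-29) P4(29-31) P2(31-34) P4(34-37) P4(37-39) P4(39-42)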